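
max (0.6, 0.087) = 0.6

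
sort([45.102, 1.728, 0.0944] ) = [0.0944, 1.728, 45.102]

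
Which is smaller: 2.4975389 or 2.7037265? 2.4975389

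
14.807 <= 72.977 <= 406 True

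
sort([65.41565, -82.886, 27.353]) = [-82.886, 27.353, 65.41565]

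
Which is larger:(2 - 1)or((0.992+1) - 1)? (2 - 1)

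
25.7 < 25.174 False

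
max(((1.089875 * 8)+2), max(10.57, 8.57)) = 10.719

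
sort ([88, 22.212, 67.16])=[22.212, 67.16, 88]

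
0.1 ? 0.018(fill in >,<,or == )>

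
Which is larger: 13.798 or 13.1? 13.798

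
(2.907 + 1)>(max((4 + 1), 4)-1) False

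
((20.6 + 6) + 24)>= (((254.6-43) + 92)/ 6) True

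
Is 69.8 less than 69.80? No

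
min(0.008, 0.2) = 0.008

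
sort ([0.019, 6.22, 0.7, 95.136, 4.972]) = [0.019, 0.7, 4.972, 6.22, 95.136]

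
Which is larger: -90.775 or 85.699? 85.699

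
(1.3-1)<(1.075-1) False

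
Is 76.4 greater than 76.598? No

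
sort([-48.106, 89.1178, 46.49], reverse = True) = [89.1178, 46.49, -48.106]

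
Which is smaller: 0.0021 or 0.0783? 0.0021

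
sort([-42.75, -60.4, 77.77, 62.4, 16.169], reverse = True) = [77.77, 62.4, 16.169, -42.75, -60.4]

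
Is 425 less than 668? Yes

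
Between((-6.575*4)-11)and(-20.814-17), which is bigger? ((-6.575*4)-11)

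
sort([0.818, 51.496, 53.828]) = [0.818, 51.496, 53.828]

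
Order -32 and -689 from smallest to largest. -689, -32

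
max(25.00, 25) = 25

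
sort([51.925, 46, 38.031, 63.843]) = [38.031, 46, 51.925, 63.843]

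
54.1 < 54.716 True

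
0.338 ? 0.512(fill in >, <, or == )<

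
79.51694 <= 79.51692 False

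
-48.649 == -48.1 False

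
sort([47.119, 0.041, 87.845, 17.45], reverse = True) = [87.845, 47.119, 17.45, 0.041]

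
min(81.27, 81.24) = 81.24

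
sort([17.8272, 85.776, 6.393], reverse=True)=[85.776, 17.8272, 6.393]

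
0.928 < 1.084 True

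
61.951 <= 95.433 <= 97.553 True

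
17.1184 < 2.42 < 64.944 False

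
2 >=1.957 True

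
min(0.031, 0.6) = 0.031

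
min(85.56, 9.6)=9.6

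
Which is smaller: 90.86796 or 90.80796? 90.80796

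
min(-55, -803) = -803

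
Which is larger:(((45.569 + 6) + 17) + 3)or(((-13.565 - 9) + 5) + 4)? (((45.569 + 6) + 17) + 3)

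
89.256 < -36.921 False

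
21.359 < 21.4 True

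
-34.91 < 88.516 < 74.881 False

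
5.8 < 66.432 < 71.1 True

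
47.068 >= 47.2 False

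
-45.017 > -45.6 True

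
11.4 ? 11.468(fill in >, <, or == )<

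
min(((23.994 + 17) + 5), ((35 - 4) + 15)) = 45.994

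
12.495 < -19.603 False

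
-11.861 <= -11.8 True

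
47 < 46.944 False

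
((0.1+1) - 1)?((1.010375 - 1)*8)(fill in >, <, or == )>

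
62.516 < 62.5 False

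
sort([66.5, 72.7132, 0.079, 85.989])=[0.079, 66.5, 72.7132, 85.989]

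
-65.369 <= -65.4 False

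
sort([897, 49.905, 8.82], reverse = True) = [897, 49.905, 8.82]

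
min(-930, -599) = -930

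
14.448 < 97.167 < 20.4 False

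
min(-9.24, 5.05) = -9.24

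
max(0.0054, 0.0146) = 0.0146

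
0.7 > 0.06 True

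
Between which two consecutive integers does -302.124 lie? -303 and -302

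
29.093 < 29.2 True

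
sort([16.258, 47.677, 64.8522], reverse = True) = [64.8522, 47.677, 16.258]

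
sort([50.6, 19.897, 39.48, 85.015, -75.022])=[-75.022, 19.897, 39.48, 50.6, 85.015]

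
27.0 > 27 False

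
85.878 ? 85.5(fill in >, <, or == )>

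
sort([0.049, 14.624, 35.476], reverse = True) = [35.476, 14.624, 0.049]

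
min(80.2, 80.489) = 80.2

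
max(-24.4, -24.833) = -24.4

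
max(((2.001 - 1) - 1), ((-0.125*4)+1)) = 0.5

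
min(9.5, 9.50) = 9.5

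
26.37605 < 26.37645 True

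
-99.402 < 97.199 True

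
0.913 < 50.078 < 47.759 False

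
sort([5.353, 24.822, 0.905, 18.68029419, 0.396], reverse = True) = [24.822, 18.68029419, 5.353, 0.905, 0.396]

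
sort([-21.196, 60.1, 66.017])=[-21.196, 60.1, 66.017]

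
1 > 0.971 True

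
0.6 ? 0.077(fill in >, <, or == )>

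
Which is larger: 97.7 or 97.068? 97.7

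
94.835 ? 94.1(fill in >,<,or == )>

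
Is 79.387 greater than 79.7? No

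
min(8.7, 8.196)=8.196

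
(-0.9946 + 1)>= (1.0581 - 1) False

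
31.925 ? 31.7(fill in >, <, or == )>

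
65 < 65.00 False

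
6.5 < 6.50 False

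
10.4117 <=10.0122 False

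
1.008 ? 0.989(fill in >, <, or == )>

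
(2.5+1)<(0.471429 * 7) False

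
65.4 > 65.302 True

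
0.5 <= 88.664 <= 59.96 False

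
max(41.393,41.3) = 41.393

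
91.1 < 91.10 False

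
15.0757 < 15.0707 False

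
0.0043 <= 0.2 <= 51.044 True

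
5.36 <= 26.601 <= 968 True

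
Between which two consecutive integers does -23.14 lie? -24 and -23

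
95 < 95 False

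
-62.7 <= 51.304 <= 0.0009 False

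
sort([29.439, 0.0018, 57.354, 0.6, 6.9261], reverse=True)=[57.354, 29.439, 6.9261, 0.6, 0.0018]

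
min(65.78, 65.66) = 65.66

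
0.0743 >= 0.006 True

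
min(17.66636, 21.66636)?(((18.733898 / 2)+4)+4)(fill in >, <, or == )>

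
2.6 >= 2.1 True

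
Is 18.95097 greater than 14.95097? Yes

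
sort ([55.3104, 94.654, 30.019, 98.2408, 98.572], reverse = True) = [98.572, 98.2408, 94.654, 55.3104, 30.019]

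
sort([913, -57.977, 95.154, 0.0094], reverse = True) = [913, 95.154, 0.0094, -57.977]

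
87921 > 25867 True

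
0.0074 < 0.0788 True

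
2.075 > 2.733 False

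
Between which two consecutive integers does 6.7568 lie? 6 and 7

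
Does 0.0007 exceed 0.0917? No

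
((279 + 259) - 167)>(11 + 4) True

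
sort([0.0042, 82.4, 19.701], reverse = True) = [82.4, 19.701, 0.0042]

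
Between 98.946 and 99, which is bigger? 99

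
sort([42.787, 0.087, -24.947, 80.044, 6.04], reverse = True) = [80.044, 42.787, 6.04, 0.087, -24.947]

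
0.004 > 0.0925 False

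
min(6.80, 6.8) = 6.80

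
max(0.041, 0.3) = 0.3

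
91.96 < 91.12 False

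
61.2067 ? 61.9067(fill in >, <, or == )<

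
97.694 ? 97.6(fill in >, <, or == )>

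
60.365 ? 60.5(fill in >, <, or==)<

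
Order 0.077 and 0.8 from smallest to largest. 0.077, 0.8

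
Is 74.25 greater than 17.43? Yes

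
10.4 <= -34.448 False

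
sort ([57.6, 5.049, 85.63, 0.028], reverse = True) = [85.63, 57.6, 5.049, 0.028]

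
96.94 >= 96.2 True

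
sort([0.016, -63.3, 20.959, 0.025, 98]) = [-63.3, 0.016, 0.025, 20.959, 98]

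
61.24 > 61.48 False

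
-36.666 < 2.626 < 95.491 True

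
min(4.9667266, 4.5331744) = 4.5331744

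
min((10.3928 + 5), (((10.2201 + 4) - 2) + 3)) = 15.2201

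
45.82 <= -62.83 False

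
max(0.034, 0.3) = 0.3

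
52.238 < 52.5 True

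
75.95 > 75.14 True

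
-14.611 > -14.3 False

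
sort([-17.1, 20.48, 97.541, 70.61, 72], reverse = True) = [97.541, 72, 70.61, 20.48, -17.1]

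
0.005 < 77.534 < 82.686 True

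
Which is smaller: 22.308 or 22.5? 22.308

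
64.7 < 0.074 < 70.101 False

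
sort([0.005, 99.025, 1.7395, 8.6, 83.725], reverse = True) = [99.025, 83.725, 8.6, 1.7395, 0.005]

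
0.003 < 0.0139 True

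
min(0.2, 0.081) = 0.081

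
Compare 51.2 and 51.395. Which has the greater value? 51.395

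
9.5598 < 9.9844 True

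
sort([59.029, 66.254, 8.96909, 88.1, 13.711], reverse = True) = [88.1, 66.254, 59.029, 13.711, 8.96909]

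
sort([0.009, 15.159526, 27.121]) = [0.009, 15.159526, 27.121]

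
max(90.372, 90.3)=90.372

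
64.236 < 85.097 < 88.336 True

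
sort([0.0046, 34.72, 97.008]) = [0.0046, 34.72, 97.008]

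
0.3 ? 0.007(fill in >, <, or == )>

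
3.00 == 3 True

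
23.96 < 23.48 False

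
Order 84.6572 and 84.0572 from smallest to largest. 84.0572, 84.6572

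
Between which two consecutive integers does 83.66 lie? 83 and 84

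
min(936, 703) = 703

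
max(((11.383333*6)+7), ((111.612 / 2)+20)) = 75.806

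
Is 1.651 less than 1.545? No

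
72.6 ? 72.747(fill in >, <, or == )<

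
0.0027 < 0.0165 True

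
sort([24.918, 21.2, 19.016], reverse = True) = [24.918, 21.2, 19.016]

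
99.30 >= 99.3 True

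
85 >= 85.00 True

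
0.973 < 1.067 True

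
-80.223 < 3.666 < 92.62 True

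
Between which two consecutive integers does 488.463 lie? 488 and 489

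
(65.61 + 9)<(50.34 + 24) False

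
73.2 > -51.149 True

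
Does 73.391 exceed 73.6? No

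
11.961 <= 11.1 False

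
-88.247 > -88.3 True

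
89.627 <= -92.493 False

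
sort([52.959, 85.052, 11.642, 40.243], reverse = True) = [85.052, 52.959, 40.243, 11.642]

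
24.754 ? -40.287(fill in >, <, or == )>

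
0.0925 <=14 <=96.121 True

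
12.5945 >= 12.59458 False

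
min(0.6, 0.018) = 0.018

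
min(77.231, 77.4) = 77.231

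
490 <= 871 True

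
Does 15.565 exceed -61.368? Yes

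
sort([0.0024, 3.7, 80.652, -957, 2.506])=[-957, 0.0024, 2.506, 3.7, 80.652]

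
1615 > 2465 False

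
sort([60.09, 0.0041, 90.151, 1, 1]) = [0.0041, 1, 1, 60.09, 90.151]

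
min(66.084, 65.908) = 65.908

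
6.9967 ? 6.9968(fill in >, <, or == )<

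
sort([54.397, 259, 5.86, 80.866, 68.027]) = [5.86, 54.397, 68.027, 80.866, 259]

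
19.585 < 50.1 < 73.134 True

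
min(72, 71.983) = 71.983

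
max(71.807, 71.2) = 71.807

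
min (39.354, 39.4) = 39.354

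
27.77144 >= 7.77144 True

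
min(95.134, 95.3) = 95.134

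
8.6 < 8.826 True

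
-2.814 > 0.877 False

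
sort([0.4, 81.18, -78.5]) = [-78.5, 0.4, 81.18]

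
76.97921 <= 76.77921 False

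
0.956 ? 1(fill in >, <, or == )<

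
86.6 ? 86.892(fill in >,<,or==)<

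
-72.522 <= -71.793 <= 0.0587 True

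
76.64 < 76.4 False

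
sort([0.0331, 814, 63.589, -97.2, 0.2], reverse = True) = [814, 63.589, 0.2, 0.0331, -97.2]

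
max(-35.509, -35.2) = -35.2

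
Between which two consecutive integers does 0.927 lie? 0 and 1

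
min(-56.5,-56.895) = -56.895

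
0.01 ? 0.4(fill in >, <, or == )<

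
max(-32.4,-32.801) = -32.4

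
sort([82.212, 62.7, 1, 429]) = [1, 62.7, 82.212, 429]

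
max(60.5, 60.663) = 60.663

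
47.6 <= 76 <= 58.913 False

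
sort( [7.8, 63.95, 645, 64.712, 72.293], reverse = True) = [645, 72.293, 64.712, 63.95, 7.8]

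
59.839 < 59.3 False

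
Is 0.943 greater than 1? No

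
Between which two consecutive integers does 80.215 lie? 80 and 81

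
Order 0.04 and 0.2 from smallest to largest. 0.04,0.2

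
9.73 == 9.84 False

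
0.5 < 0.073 False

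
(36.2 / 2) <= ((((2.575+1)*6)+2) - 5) True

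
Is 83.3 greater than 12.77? Yes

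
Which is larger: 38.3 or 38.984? 38.984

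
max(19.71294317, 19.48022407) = 19.71294317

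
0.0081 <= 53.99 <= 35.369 False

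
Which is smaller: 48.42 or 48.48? 48.42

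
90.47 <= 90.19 False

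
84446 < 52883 False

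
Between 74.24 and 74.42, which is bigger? 74.42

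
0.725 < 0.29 False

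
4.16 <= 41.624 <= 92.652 True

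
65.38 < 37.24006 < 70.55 False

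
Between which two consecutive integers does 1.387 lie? 1 and 2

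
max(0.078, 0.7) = 0.7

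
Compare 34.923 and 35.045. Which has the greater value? 35.045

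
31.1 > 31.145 False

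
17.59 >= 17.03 True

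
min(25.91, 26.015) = 25.91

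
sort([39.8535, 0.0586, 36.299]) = [0.0586, 36.299, 39.8535]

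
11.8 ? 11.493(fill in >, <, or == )>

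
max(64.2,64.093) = 64.2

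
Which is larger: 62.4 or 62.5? 62.5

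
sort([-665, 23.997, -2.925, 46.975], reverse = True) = [46.975, 23.997, -2.925, -665]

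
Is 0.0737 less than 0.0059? No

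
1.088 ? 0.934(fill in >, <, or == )>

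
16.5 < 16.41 False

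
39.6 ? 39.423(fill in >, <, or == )>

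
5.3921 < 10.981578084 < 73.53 True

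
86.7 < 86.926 True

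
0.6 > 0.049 True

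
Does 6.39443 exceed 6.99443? No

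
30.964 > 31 False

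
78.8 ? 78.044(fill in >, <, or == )>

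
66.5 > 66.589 False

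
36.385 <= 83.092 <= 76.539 False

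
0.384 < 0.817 True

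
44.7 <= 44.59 False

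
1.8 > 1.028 True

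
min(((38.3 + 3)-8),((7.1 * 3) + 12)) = 33.3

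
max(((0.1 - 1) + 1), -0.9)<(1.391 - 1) True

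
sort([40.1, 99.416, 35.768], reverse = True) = [99.416, 40.1, 35.768]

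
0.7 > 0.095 True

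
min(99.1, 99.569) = 99.1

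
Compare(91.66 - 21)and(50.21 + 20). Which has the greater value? (91.66 - 21)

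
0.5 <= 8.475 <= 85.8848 True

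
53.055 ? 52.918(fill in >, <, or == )>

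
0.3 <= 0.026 False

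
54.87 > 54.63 True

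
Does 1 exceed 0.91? Yes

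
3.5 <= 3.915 True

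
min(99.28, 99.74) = 99.28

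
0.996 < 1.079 True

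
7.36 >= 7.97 False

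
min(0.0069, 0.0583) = 0.0069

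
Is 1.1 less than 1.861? Yes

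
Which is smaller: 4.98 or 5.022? 4.98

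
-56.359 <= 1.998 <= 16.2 True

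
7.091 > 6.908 True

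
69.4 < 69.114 False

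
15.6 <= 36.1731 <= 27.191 False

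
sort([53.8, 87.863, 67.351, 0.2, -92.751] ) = [-92.751, 0.2, 53.8, 67.351, 87.863]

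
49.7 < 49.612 False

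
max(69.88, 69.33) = 69.88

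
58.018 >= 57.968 True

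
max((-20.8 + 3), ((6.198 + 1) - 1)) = 6.198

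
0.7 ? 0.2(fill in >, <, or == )>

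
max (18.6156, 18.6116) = 18.6156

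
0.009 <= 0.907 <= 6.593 True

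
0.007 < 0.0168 True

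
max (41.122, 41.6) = 41.6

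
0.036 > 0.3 False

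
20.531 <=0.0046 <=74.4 False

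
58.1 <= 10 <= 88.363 False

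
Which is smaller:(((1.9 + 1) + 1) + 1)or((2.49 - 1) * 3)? ((2.49 - 1) * 3)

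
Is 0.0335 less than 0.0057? No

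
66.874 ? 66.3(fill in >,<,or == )>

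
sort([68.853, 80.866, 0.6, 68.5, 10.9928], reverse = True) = [80.866, 68.853, 68.5, 10.9928, 0.6]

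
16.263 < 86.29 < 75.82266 False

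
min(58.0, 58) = 58.0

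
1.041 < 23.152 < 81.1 True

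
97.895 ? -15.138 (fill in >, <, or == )>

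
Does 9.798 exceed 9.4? Yes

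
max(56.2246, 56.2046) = 56.2246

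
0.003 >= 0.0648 False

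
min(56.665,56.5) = 56.5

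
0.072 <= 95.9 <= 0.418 False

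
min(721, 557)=557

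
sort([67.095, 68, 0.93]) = [0.93, 67.095, 68]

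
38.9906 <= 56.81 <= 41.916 False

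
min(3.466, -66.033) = -66.033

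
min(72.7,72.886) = 72.7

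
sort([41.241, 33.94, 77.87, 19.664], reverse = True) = [77.87, 41.241, 33.94, 19.664]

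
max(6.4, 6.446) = 6.446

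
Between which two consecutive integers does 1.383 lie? 1 and 2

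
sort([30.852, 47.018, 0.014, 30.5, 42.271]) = [0.014, 30.5, 30.852, 42.271, 47.018]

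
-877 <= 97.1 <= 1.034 False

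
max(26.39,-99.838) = 26.39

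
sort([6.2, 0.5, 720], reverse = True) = [720, 6.2, 0.5]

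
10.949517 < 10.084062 False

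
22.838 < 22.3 False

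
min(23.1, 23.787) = 23.1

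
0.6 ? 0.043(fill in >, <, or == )>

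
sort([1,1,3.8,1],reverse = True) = [3.8,1,1,1]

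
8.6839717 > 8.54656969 True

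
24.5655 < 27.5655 True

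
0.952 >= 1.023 False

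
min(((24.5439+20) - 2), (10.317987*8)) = 42.5439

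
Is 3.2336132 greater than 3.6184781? No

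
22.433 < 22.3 False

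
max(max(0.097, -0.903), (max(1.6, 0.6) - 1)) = 0.6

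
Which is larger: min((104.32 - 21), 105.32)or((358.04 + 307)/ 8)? min((104.32 - 21), 105.32)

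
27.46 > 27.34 True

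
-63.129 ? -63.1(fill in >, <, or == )<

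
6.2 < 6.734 True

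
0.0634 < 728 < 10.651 False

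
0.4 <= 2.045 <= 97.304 True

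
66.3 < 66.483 True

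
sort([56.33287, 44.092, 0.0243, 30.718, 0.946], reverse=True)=[56.33287, 44.092, 30.718, 0.946, 0.0243]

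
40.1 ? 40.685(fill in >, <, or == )<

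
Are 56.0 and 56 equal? Yes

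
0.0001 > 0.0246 False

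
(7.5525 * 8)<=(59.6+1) True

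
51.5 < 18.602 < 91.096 False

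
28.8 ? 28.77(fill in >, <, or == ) >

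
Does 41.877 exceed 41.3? Yes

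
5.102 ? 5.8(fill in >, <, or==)<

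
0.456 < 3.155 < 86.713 True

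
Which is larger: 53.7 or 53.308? 53.7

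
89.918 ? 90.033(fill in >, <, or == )<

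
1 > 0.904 True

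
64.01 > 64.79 False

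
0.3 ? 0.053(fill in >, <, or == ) >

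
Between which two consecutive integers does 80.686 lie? 80 and 81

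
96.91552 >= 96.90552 True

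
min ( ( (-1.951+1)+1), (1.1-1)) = 0.049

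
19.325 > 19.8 False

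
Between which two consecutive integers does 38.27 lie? 38 and 39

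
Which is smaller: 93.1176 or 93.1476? 93.1176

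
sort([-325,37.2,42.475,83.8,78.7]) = [-325,37.2,42.475,78.7,83.8]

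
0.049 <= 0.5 True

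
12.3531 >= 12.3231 True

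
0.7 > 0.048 True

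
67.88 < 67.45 False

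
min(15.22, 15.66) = 15.22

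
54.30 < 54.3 False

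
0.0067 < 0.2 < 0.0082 False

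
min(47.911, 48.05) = 47.911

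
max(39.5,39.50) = 39.50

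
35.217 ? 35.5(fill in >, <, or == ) <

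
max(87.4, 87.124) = 87.4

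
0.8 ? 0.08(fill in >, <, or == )>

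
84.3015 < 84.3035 True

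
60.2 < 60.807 True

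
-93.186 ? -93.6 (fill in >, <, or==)>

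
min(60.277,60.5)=60.277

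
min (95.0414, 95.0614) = 95.0414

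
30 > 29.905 True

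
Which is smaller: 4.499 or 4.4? 4.4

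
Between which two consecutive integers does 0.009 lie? 0 and 1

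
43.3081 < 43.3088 True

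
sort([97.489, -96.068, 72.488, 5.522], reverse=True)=[97.489, 72.488, 5.522, -96.068]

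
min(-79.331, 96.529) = -79.331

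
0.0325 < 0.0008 False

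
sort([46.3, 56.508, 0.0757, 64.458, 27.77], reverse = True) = [64.458, 56.508, 46.3, 27.77, 0.0757]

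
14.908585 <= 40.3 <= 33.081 False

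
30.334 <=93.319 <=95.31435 True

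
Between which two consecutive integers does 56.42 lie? 56 and 57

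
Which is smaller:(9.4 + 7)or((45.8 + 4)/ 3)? (9.4 + 7)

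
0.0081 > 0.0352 False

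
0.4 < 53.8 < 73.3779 True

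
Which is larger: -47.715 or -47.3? -47.3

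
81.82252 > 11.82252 True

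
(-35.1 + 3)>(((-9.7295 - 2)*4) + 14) True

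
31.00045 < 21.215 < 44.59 False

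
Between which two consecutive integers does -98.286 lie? -99 and -98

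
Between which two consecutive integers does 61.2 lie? 61 and 62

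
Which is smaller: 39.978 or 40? 39.978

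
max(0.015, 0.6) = 0.6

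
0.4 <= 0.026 False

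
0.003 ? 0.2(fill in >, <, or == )<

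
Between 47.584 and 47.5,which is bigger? 47.584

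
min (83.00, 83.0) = 83.00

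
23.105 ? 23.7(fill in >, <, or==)<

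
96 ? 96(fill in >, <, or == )==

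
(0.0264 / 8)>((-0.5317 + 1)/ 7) False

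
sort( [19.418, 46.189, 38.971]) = [19.418, 38.971, 46.189]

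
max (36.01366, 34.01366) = 36.01366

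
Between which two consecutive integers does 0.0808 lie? 0 and 1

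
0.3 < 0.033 False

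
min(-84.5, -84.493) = -84.5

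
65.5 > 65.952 False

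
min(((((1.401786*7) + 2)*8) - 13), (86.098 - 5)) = 81.098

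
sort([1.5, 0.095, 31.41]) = [0.095, 1.5, 31.41]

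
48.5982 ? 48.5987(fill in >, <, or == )<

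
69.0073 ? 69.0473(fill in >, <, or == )<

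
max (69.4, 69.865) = 69.865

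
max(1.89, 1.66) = 1.89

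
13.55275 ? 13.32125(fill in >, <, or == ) >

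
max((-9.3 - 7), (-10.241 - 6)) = -16.241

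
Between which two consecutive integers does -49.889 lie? -50 and -49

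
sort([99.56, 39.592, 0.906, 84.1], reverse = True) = [99.56, 84.1, 39.592, 0.906]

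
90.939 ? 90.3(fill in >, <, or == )>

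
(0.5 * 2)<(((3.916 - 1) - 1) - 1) False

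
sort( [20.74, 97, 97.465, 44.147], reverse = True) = [97.465, 97, 44.147, 20.74]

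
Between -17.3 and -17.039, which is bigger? -17.039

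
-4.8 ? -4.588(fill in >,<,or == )<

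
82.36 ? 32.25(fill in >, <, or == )>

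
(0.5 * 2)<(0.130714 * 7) False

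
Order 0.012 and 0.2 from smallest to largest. 0.012, 0.2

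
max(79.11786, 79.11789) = 79.11789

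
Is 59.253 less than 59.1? No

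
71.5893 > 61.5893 True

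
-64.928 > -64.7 False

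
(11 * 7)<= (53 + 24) True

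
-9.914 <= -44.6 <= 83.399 False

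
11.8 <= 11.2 False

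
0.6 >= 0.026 True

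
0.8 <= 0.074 False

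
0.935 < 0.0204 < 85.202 False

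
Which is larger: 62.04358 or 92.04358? 92.04358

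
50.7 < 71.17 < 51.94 False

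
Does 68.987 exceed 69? No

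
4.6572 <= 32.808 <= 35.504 True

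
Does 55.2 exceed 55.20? No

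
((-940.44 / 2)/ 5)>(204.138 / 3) False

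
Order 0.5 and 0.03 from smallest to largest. 0.03, 0.5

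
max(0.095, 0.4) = 0.4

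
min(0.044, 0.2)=0.044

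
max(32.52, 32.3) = 32.52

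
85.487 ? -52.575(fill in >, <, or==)>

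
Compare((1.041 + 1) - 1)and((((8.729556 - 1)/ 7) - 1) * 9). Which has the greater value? ((1.041 + 1) - 1)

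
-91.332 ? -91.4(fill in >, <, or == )>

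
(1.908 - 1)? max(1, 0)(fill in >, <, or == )<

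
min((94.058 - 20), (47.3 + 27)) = 74.058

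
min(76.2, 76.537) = 76.2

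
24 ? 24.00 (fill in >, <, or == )==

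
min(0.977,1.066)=0.977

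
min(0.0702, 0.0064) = 0.0064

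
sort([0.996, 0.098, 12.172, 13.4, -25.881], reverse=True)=[13.4, 12.172, 0.996, 0.098, -25.881]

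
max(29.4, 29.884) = 29.884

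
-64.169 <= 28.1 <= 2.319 False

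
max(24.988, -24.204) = 24.988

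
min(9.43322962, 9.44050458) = 9.43322962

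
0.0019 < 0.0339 True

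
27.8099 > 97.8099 False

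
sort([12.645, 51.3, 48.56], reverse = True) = [51.3, 48.56, 12.645]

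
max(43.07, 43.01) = 43.07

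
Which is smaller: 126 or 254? 126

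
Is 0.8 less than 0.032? No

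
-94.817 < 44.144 True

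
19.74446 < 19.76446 True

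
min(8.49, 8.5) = 8.49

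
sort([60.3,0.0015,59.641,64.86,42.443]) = [0.0015,42.443,59.641,60.3,64.86]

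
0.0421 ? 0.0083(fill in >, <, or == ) >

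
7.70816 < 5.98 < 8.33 False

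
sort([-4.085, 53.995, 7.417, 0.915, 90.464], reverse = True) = [90.464, 53.995, 7.417, 0.915, -4.085]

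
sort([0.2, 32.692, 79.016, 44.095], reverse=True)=[79.016, 44.095, 32.692, 0.2]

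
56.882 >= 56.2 True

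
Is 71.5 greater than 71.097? Yes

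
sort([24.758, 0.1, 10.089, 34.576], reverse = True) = [34.576, 24.758, 10.089, 0.1]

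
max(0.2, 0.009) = 0.2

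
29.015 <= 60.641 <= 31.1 False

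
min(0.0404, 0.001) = 0.001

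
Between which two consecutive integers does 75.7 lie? 75 and 76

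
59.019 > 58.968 True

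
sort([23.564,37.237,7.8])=[7.8,23.564,37.237]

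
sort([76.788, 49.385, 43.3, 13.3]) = [13.3, 43.3, 49.385, 76.788]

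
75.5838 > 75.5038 True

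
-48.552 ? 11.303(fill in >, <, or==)<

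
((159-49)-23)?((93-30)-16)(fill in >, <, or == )>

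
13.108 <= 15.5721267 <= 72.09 True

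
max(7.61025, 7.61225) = 7.61225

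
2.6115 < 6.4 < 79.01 True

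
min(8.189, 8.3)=8.189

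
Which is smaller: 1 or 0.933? 0.933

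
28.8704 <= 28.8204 False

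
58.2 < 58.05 False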